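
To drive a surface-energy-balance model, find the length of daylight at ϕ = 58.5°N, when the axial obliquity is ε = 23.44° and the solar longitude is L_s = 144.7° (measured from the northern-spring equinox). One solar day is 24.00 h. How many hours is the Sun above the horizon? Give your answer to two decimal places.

15.02 h

Solar declination: sin δ = sin ε · sin L_s = sin 23.44° × sin 144.7° = 0.22987, so δ = +13.289°.
cos h₀ = −tan ϕ · tan δ = −tan(+58.5°) × tan(+13.289°) = -0.3854, so h₀ = 1.9665 rad = 112.67°.
Daylight = 2h₀/(2π) × 24.00 h = (1.9665/π) × 24.00 = 15.02 h.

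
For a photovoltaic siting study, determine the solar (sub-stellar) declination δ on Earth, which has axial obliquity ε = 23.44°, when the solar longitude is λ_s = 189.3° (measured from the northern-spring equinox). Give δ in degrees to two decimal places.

sin δ = sin ε · sin λ_s = sin 23.44° × sin 189.3° = -0.064284.
δ = arcsin(-0.064284) = -3.69°.

δ = -3.69°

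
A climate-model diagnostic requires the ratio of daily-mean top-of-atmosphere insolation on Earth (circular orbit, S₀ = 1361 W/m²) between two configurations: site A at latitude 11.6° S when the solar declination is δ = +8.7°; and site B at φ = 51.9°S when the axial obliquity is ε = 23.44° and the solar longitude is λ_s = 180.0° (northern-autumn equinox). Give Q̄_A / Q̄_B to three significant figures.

Q̄_A / Q̄_B ≈ 1.49

— Configuration A (φ=-11.6°):
cos H₀ = −tan(-11.6°) tan(+8.700°) = 0.0314, H₀ = 1.5394 rad.
Bracket: H₀ sin φ sin δ + cos φ cos δ sin H₀ = 1.5394×-0.20108×0.15126 + 0.97958×0.98849×0.99951 = -0.046821 + 0.967831 = 0.921010.
Q̄ = (S₀/π) × [bracket] = (1361/π) × 0.921010 = 399.00 W/m².
— Configuration B (φ=-51.9°):
Solar declination: sin δ = sin ε · sin λ_s = sin 23.44° × sin 180.0° = 0.00000, so δ = +0.000°.
cos H₀ = −tan(-51.9°) tan(+0.000°) = 0.0000, H₀ = 1.5708 rad.
Bracket: H₀ sin φ sin δ + cos φ cos δ sin H₀ = 1.5708×-0.78694×0.00000 + 0.61704×1.00000×1.00000 = -0.000000 + 0.617040 = 0.617040.
Q̄ = (S₀/π) × [bracket] = (1361/π) × 0.617040 = 267.31 W/m².
Ratio Q̄_A / Q̄_B = 399.00 / 267.31 = 1.493.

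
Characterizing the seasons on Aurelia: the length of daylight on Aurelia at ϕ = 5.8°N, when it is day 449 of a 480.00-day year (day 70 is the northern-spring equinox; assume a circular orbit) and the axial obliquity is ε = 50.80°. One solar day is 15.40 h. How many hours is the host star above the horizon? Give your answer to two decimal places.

7.13 h

Solar longitude: L_s = 360° × (449 − 70)/480.00 = 284.250°.
sin δ = sin 50.80° × sin 284.250° = -0.75110, so δ = -48.686°.
cos h₀ = −tan ϕ · tan δ = −tan(+5.8°) × tan(-48.686°) = 0.1156, so h₀ = 1.4550 rad = 83.36°.
Daylight = 2h₀/(2π) × 15.40 h = (1.4550/π) × 15.40 = 7.13 h.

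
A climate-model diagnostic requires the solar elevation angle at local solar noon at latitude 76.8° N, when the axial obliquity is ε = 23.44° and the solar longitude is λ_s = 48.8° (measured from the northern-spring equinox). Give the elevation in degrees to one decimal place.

Solar declination: sin δ = sin ε · sin λ_s = sin 23.44° × sin 48.8° = 0.29930, so δ = +17.416°.
At local noon the hour angle is zero, so the zenith angle equals |φ − δ| = |+76.8° − (+17.416°)| = 59.384°.
Elevation = 90° − 59.384° = 30.6°.

30.6°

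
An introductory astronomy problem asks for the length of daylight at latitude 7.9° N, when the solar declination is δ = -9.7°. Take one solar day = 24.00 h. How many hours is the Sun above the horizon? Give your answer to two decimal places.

11.82 h

cos H₀ = −tan φ · tan δ = −tan(+7.9°) × tan(-9.700°) = 0.0237, so H₀ = 1.5471 rad = 88.64°.
Daylight = 2H₀/(2π) × 24.00 h = (1.5471/π) × 24.00 = 11.82 h.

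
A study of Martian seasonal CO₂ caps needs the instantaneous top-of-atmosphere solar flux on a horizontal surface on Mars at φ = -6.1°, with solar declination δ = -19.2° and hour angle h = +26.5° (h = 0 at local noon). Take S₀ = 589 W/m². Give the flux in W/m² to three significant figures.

516 W/m²

cos θ_z = sin φ sin δ + cos φ cos δ cos h = 0.034947 + 0.840370 = 0.875317.
Flux = S₀ · cos θ_z = 589 × 0.875317 = 515.6 W/m².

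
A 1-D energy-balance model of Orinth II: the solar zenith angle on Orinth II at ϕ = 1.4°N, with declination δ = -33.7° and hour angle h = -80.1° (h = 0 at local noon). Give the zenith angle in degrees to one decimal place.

cos θ_z = sin ϕ sin δ + cos ϕ cos δ cos h = -0.013556 + 0.142994 = 0.129438.
θ_z = arccos(0.129438) = 82.6°.

θ_z = 82.6°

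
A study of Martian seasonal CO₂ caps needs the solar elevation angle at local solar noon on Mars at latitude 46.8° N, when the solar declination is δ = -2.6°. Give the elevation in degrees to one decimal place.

40.6°

At local noon the hour angle is zero, so the zenith angle equals |φ − δ| = |+46.8° − (-2.600°)| = 49.400°.
Elevation = 90° − 49.400° = 40.6°.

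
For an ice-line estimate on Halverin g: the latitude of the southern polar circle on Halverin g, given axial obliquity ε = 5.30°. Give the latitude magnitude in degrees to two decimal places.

The polar circle is the lowest latitude that experiences at least one full rotation of continuous darkness at the northern-summer solstice; it lies at |ϕ| = 90° − ε = 90° − 5.30° = 84.70°.

84.70°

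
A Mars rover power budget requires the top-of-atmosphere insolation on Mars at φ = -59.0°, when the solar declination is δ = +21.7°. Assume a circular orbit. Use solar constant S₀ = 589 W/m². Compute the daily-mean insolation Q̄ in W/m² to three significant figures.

cos H₀ = −tan(-59.0°) tan(+21.700°) = 0.6623, H₀ = 0.8469 rad.
Bracket: H₀ sin φ sin δ + cos φ cos δ sin H₀ = 0.8469×-0.85717×0.36975 + 0.51504×0.92913×0.74924 = -0.268415 + 0.358541 = 0.090126.
Q̄ = (S₀/π) × [bracket] = (589/π) × 0.090126 = 16.90 W/m².

Q̄ ≈ 16.9 W/m²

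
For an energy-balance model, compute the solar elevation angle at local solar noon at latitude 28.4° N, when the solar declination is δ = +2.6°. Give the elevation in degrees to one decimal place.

At local noon the hour angle is zero, so the zenith angle equals |φ − δ| = |+28.4° − (+2.600°)| = 25.800°.
Elevation = 90° − 25.800° = 64.2°.

64.2°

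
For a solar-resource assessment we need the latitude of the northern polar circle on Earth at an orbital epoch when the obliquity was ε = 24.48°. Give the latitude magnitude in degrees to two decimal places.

The polar circle is the lowest latitude that experiences at least one full rotation of continuous daylight at the northern-summer solstice; it lies at |ϕ| = 90° − ε = 90° − 24.48° = 65.52°.

65.52°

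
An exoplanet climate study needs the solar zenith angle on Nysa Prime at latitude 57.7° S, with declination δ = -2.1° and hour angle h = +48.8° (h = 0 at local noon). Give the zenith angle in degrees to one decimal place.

cos θ_z = sin ϕ sin δ + cos ϕ cos δ cos h = 0.030974 + 0.351736 = 0.382710.
θ_z = arccos(0.382710) = 67.5°.

θ_z = 67.5°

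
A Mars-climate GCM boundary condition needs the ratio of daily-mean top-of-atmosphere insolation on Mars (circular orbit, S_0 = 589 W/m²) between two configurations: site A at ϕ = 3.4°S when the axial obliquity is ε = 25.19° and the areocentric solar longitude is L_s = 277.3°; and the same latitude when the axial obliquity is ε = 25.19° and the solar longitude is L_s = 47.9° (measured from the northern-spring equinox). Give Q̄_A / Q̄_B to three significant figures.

Q̄_A / Q̄_B ≈ 1.03

— Configuration A (ϕ=-3.4°):
sin δ = sin 25.19° × sin 277.3° = -0.42217, so δ = -24.972°.
cos h₀ = −tan(-3.4°) tan(-24.972°) = -0.0277, h₀ = 1.5985 rad.
Bracket: h₀ sin ϕ sin δ + cos ϕ cos δ sin h₀ = 1.5985×-0.05931×-0.42217 + 0.99824×0.90652×0.99962 = 0.040025 + 0.904581 = 0.944606.
Q̄ = (S_0/π) × [bracket] = (589/π) × 0.944606 = 177.10 W/m².
— Configuration B (ϕ=-3.4°):
Solar declination: sin δ = sin ε · sin L_s = sin 25.19° × sin 47.9° = 0.31580, so δ = +18.409°.
cos h₀ = −tan(-3.4°) tan(+18.409°) = 0.0198, h₀ = 1.5510 rad.
Bracket: h₀ sin ϕ sin δ + cos ϕ cos δ sin h₀ = 1.5510×-0.05931×0.31580 + 0.99824×0.94883×0.99980 = -0.029050 + 0.946971 = 0.917921.
Q̄ = (S_0/π) × [bracket] = (589/π) × 0.917921 = 172.10 W/m².
Ratio Q̄_A / Q̄_B = 177.10 / 172.10 = 1.029.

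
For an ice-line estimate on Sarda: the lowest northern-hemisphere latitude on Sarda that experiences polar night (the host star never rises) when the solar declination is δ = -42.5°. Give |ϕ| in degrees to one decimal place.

|ϕ| = 47.5°

Polar night requires cos h₀ = −tan ϕ tan δ ≥ 1, i.e. tan ϕ tan δ ≤ −1.
The boundary is |tan ϕ| · |tan δ| = 1, so |ϕ| = 90° − |δ| = 90° − 42.5° = 47.5° in the northern hemisphere.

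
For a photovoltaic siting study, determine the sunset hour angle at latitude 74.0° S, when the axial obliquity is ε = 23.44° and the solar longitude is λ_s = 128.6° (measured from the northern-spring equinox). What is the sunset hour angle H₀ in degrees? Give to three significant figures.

H₀ = 0.00°

Solar declination: sin δ = sin ε · sin λ_s = sin 23.44° × sin 128.6° = 0.31088, so δ = +18.112°.
cos H₀ = −tan φ · tan δ = 1.1407 ≥ 1, so the Sun never rises (polar night) and H₀ = 0.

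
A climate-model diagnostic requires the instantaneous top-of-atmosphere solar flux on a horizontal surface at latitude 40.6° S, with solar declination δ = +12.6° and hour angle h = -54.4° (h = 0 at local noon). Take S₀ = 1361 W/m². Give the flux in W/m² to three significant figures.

394 W/m²

cos θ_z = sin φ sin δ + cos φ cos δ cos h = -0.141962 + 0.431345 = 0.289383.
Flux = S₀ · cos θ_z = 1361 × 0.289383 = 393.9 W/m².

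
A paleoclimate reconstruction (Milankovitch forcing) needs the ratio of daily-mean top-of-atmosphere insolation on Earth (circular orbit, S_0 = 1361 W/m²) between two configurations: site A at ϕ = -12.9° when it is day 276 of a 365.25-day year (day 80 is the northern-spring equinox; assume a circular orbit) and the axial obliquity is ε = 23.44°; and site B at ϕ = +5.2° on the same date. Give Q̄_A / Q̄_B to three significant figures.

Q̄_A / Q̄_B ≈ 1.02

— Configuration A (ϕ=-12.9°):
Solar longitude: L_s = 360° × (276 − 80)/365.25 = 193.183°.
sin δ = sin 23.44° × sin 193.183° = -0.09072, so δ = -5.205°.
cos h₀ = −tan(-12.9°) tan(-5.205°) = -0.0209, h₀ = 1.5917 rad.
Bracket: h₀ sin ϕ sin δ + cos ϕ cos δ sin h₀ = 1.5917×-0.22325×-0.09072 + 0.97476×0.99588×0.99978 = 0.032237 + 0.970530 = 1.002767.
Q̄ = (S_0/π) × [bracket] = (1361/π) × 1.002767 = 434.42 W/m².
— Configuration B (ϕ=+5.2°):
cos h₀ = −tan(+5.2°) tan(-5.205°) = 0.0083, h₀ = 1.5625 rad.
Bracket: h₀ sin ϕ sin δ + cos ϕ cos δ sin h₀ = 1.5625×0.09063×-0.09072 + 0.99588×0.99588×0.99997 = -0.012847 + 0.991747 = 0.978900.
Q̄ = (S_0/π) × [bracket] = (1361/π) × 0.978900 = 424.08 W/m².
Ratio Q̄_A / Q̄_B = 434.42 / 424.08 = 1.024.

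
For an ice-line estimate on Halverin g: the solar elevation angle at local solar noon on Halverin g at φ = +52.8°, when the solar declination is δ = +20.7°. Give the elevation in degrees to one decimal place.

57.9°

At local noon the hour angle is zero, so the zenith angle equals |φ − δ| = |+52.8° − (+20.700°)| = 32.100°.
Elevation = 90° − 32.100° = 57.9°.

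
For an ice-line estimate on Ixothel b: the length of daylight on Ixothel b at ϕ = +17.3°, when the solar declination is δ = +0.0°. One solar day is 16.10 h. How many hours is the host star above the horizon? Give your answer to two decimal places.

cos h₀ = −tan ϕ · tan δ = −tan(+17.3°) × tan(+0.000°) = -0.0000, so h₀ = 1.5708 rad = 90.00°.
Daylight = 2h₀/(2π) × 16.10 h = (1.5708/π) × 16.10 = 8.05 h.

8.05 h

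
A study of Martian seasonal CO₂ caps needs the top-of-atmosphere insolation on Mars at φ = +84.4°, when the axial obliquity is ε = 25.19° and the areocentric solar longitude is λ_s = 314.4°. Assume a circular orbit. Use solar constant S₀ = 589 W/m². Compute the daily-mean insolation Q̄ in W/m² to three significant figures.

sin δ = sin 25.19° × sin 314.4° = -0.30409, so δ = -17.704°.
cos H₀ = −tan(+84.4°) tan(-17.704°) = 3.2556 ≥ 1 ⇒ polar night, H₀ = 0 and Q̄ = 0.

Q̄ ≈ 0.00 W/m²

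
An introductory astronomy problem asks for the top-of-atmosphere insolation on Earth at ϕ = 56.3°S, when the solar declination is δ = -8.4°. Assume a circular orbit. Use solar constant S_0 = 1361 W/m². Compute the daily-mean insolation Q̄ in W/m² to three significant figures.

Q̄ ≈ 326 W/m²

cos h₀ = −tan(-56.3°) tan(-8.400°) = -0.2214, h₀ = 1.7941 rad.
Bracket: h₀ sin ϕ sin δ + cos ϕ cos δ sin h₀ = 1.7941×-0.83195×-0.14608 + 0.55484×0.98927×0.97518 = 0.218039 + 0.535263 = 0.753302.
Q̄ = (S_0/π) × [bracket] = (1361/π) × 0.753302 = 326.3 W/m².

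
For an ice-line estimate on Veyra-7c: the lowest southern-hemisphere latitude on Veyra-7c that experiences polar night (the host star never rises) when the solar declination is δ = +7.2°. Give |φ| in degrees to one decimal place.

|φ| = 82.8°

Polar night requires cos H₀ = −tan φ tan δ ≥ 1, i.e. tan φ tan δ ≤ −1.
The boundary is |tan φ| · |tan δ| = 1, so |φ| = 90° − |δ| = 90° − 7.2° = 82.8° in the southern hemisphere.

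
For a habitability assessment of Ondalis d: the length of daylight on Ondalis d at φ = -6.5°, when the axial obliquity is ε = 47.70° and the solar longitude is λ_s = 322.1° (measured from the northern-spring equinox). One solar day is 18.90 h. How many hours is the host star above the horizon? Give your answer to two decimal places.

Solar declination: sin δ = sin ε · sin λ_s = sin 47.70° × sin 322.1° = -0.45434, so δ = -27.023°.
cos H₀ = −tan φ · tan δ = −tan(-6.5°) × tan(-27.023°) = -0.0581, so H₀ = 1.6289 rad = 93.33°.
Daylight = 2H₀/(2π) × 18.90 h = (1.6289/π) × 18.90 = 9.80 h.

9.80 h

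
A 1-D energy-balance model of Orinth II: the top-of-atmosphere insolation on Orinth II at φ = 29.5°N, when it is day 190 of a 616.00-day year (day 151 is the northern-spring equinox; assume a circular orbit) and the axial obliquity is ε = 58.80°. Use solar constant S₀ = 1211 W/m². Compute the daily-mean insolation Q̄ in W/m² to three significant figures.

Solar longitude: λ_s = 360° × (190 − 151)/616.00 = 22.792°.
sin δ = sin 58.80° × sin 22.792° = 0.33136, so δ = +19.351°.
cos H₀ = −tan(+29.5°) tan(+19.351°) = -0.1987, H₀ = 1.7708 rad.
Bracket: H₀ sin φ sin δ + cos φ cos δ sin H₀ = 1.7708×0.49242×0.33136 + 0.87036×0.94350×0.98006 = 0.288938 + 0.804810 = 1.093748.
Q̄ = (S₀/π) × [bracket] = (1211/π) × 1.093748 = 421.6 W/m².

Q̄ ≈ 422 W/m²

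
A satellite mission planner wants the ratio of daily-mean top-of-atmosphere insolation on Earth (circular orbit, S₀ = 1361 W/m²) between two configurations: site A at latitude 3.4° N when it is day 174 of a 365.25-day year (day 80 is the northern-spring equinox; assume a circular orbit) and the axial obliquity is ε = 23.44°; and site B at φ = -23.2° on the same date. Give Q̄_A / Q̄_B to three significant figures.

Q̄_A / Q̄_B ≈ 1.56

— Configuration A (φ=+3.4°):
Solar longitude: λ_s = 360° × (174 − 80)/365.25 = 92.649°.
sin δ = sin 23.44° × sin 92.649° = 0.39736, so δ = +23.413°.
cos H₀ = −tan(+3.4°) tan(+23.413°) = -0.0257, H₀ = 1.5965 rad.
Bracket: H₀ sin φ sin δ + cos φ cos δ sin H₀ = 1.5965×0.05931×0.39736 + 0.99824×0.91766×0.99967 = 0.037625 + 0.915743 = 0.953368.
Q̄ = (S₀/π) × [bracket] = (1361/π) × 0.953368 = 413.02 W/m².
— Configuration B (φ=-23.2°):
cos H₀ = −tan(-23.2°) tan(+23.413°) = 0.1856, H₀ = 1.3841 rad.
Bracket: H₀ sin φ sin δ + cos φ cos δ sin H₀ = 1.3841×-0.39394×0.39736 + 0.91914×0.91766×0.98263 = -0.216661 + 0.828807 = 0.612146.
Q̄ = (S₀/π) × [bracket] = (1361/π) × 0.612146 = 265.19 W/m².
Ratio Q̄_A / Q̄_B = 413.02 / 265.19 = 1.557.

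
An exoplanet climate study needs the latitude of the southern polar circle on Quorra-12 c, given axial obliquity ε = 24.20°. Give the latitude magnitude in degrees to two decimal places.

The polar circle is the lowest latitude that experiences at least one full rotation of continuous darkness at the northern-summer solstice; it lies at |ϕ| = 90° − ε = 90° − 24.20° = 65.80°.

65.80°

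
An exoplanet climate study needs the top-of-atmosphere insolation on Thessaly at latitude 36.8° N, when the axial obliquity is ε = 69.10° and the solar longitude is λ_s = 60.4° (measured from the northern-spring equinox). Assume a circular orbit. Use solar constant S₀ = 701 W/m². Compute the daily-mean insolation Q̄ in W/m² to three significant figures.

Q̄ ≈ 341 W/m²

Solar declination: sin δ = sin ε · sin λ_s = sin 69.10° × sin 60.4° = 0.81229, so δ = +54.320°.
cos H₀ = −tan(+36.8°) tan(+54.320°) = -1.0418 ≤ −1 ⇒ polar day, H₀ = π.
Bracket: H₀ sin φ sin δ + cos φ cos δ sin H₀ = 3.1416×0.59902×0.81229 + 0.80073×0.58326×0.00000 = 1.528633 + 0.000000 = 1.528633.
Q̄ = (S₀/π) × [bracket] = (701/π) × 1.528633 = 341.1 W/m².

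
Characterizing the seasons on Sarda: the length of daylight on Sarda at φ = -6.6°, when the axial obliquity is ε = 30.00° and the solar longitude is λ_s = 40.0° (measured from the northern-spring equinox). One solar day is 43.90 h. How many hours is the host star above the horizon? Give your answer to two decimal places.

Solar declination: sin δ = sin ε · sin λ_s = sin 30.00° × sin 40.0° = 0.32139, so δ = +18.747°.
cos H₀ = −tan φ · tan δ = −tan(-6.6°) × tan(+18.747°) = 0.0393, so H₀ = 1.5315 rad = 87.75°.
Daylight = 2H₀/(2π) × 43.90 h = (1.5315/π) × 43.90 = 21.40 h.

21.40 h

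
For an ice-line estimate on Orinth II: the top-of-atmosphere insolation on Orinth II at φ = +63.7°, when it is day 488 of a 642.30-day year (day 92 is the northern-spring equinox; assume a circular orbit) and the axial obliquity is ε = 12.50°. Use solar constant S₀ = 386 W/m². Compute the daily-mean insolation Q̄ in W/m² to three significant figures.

Q̄ ≈ 31.2 W/m²

Solar longitude: λ_s = 360° × (488 − 92)/642.30 = 221.952°.
sin δ = sin 12.50° × sin 221.952° = -0.14469, so δ = -8.319°.
cos H₀ = −tan(+63.7°) tan(-8.319°) = 0.2959, H₀ = 1.2704 rad.
Bracket: H₀ sin φ sin δ + cos φ cos δ sin H₀ = 1.2704×0.89649×-0.14469 + 0.44307×0.98948×0.95523 = -0.164788 + 0.418781 = 0.253993.
Q̄ = (S₀/π) × [bracket] = (386/π) × 0.253993 = 31.21 W/m².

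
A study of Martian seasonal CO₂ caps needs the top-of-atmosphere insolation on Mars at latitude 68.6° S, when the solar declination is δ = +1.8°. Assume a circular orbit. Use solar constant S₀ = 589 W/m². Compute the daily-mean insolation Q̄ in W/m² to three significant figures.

cos H₀ = −tan(-68.6°) tan(+1.800°) = 0.0802, H₀ = 1.4905 rad.
Bracket: H₀ sin φ sin δ + cos φ cos δ sin H₀ = 1.4905×-0.93106×0.03141 + 0.36488×0.99951×0.99678 = -0.043589 + 0.363527 = 0.319938.
Q̄ = (S₀/π) × [bracket] = (589/π) × 0.319938 = 59.98 W/m².

Q̄ ≈ 60.0 W/m²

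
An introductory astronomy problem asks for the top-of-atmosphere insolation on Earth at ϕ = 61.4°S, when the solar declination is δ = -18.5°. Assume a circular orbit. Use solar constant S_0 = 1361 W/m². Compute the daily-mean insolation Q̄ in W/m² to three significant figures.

Q̄ ≈ 425 W/m²

cos h₀ = −tan(-61.4°) tan(-18.500°) = -0.6137, h₀ = 2.2315 rad.
Bracket: h₀ sin ϕ sin δ + cos ϕ cos δ sin h₀ = 2.2315×-0.87798×-0.31730 + 0.47869×0.94832×0.78955 = 0.621658 + 0.358417 = 0.980075.
Q̄ = (S_0/π) × [bracket] = (1361/π) × 0.980075 = 424.6 W/m².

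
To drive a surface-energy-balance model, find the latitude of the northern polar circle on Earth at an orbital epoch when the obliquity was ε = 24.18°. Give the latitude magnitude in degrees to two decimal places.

65.82°

The polar circle is the lowest latitude that experiences at least one full rotation of continuous daylight at the northern-summer solstice; it lies at |φ| = 90° − ε = 90° − 24.18° = 65.82°.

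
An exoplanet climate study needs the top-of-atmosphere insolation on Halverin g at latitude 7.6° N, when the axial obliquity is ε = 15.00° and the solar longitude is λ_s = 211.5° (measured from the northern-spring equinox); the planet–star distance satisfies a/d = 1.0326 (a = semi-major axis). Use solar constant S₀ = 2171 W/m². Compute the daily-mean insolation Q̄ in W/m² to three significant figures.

Q̄ ≈ 703 W/m²

Solar declination: sin δ = sin ε · sin λ_s = sin 15.00° × sin 211.5° = -0.13523, so δ = -7.772°.
cos H₀ = −tan(+7.6°) tan(-7.772°) = 0.0182, H₀ = 1.5526 rad.
Bracket: H₀ sin φ sin δ + cos φ cos δ sin H₀ = 1.5526×0.13226×-0.13523 + 0.99122×0.99081×0.99983 = -0.027769 + 0.981944 = 0.954175.
Inverse-square distance factor (a/d)² = 1.0326² = 1.066263.
Q̄ = (S₀/π) × 1.066263 × [bracket] = (2171/π) × 1.066263 × 0.954175 = 703.1 W/m².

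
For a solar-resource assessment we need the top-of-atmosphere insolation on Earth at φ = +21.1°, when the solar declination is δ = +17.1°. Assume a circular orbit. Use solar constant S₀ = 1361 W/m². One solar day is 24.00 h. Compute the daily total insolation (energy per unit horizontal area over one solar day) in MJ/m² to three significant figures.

cos H₀ = −tan(+21.1°) tan(+17.100°) = -0.1187, H₀ = 1.6898 rad.
Bracket: H₀ sin φ sin δ + cos φ cos δ sin H₀ = 1.6898×0.36000×0.29404 + 0.93295×0.95579×0.99293 = 0.178873 + 0.885400 = 1.064273.
Q̄ = (S₀/π) × [bracket] = (1361/π) × 1.064273 = 461.06 W/m².
Daily total = Q̄ × 24.00 h × 3600 s/h = 461.06 × 24.00 × 3600 / 10⁶ = 39.84 MJ/m².

39.8 MJ/m²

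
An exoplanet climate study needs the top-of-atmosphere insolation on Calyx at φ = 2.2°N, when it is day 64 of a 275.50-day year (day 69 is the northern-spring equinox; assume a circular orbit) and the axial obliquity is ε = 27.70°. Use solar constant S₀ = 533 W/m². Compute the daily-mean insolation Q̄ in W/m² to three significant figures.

Solar longitude: λ_s = 360° × (64 − 69)/275.50 = -6.534°, i.e. -6.534° + 360° = 353.466°.
sin δ = sin 27.70° × sin 353.466° = -0.05289, so δ = -3.032°.
cos H₀ = −tan(+2.2°) tan(-3.032°) = 0.0020, H₀ = 1.5688 rad.
Bracket: H₀ sin φ sin δ + cos φ cos δ sin H₀ = 1.5688×0.03839×-0.05289 + 0.99926×0.99860×1.00000 = -0.003185 + 0.997861 = 0.994676.
Q̄ = (S₀/π) × [bracket] = (533/π) × 0.994676 = 168.8 W/m².

Q̄ ≈ 169 W/m²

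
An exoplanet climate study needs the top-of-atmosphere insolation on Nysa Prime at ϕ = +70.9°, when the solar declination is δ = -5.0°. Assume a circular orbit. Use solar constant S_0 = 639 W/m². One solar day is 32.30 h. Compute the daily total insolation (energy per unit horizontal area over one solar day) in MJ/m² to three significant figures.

cos h₀ = −tan(+70.9°) tan(-5.000°) = 0.2527, h₀ = 1.3154 rad.
Bracket: h₀ sin ϕ sin δ + cos ϕ cos δ sin h₀ = 1.3154×0.94495×-0.08716 + 0.32722×0.99619×0.96756 = -0.108339 + 0.315399 = 0.207060.
Q̄ = (S_0/π) × [bracket] = (639/π) × 0.207060 = 42.116 W/m².
Daily total = Q̄ × 32.30 h × 3600 s/h = 42.116 × 32.30 × 3600 / 10⁶ = 4.897 MJ/m².

4.90 MJ/m²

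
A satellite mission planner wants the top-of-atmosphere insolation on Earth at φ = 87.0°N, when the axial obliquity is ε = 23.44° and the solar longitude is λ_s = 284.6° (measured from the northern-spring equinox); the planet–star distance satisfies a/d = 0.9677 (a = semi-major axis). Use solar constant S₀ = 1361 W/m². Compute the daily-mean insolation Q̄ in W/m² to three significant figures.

Solar declination: sin δ = sin ε · sin λ_s = sin 23.44° × sin 284.6° = -0.38494, so δ = -22.640°.
cos H₀ = −tan(+87.0°) tan(-22.640°) = 7.9584 ≥ 1 ⇒ polar night, H₀ = 0 and Q̄ = 0.
Inverse-square distance factor (a/d)² = 0.9677² = 0.936443.

Q̄ ≈ 0.00 W/m²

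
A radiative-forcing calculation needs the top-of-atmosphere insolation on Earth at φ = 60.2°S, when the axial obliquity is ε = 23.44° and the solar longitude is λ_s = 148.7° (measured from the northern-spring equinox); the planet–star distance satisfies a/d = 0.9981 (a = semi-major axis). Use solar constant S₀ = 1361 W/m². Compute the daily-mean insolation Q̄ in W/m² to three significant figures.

Solar declination: sin δ = sin ε · sin λ_s = sin 23.44° × sin 148.7° = 0.20666, so δ = +11.927°.
cos H₀ = −tan(-60.2°) tan(+11.927°) = 0.3688, H₀ = 1.1931 rad.
Bracket: H₀ sin φ sin δ + cos φ cos δ sin H₀ = 1.1931×-0.86777×0.20666 + 0.49697×0.97841×0.92951 = -0.213963 + 0.451965 = 0.238002.
Inverse-square distance factor (a/d)² = 0.9981² = 0.996204.
Q̄ = (S₀/π) × 0.996204 × [bracket] = (1361/π) × 0.996204 × 0.238002 = 102.7 W/m².

Q̄ ≈ 103 W/m²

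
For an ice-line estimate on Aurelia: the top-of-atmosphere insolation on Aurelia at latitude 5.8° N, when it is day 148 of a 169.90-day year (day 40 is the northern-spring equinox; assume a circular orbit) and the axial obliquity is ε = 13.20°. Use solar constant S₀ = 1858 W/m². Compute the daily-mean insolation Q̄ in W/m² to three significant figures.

Solar longitude: λ_s = 360° × (148 − 40)/169.90 = 228.840°.
sin δ = sin 13.20° × sin 228.840° = -0.17192, so δ = -9.900°.
cos H₀ = −tan(+5.8°) tan(-9.900°) = 0.0177, H₀ = 1.5531 rad.
Bracket: H₀ sin φ sin δ + cos φ cos δ sin H₀ = 1.5531×0.10106×-0.17192 + 0.99488×0.98511×0.99984 = -0.026984 + 0.979909 = 0.952925.
Q̄ = (S₀/π) × [bracket] = (1858/π) × 0.952925 = 563.6 W/m².

Q̄ ≈ 564 W/m²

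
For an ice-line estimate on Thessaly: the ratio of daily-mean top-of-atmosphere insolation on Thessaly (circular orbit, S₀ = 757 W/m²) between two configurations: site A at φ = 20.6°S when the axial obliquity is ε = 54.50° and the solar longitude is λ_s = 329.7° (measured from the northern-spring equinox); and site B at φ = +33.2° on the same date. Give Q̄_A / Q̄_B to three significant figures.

Q̄_A / Q̄_B ≈ 2.47

— Configuration A (φ=-20.6°):
Solar declination: sin δ = sin ε · sin λ_s = sin 54.50° × sin 329.7° = -0.41074, so δ = -24.252°.
cos H₀ = −tan(-20.6°) tan(-24.252°) = -0.1693, H₀ = 1.7409 rad.
Bracket: H₀ sin φ sin δ + cos φ cos δ sin H₀ = 1.7409×-0.35184×-0.41074 + 0.93606×0.91175×0.98556 = 0.251586 + 0.841129 = 1.092715.
Q̄ = (S₀/π) × [bracket] = (757/π) × 1.092715 = 263.30 W/m².
— Configuration B (φ=+33.2°):
cos H₀ = −tan(+33.2°) tan(-24.252°) = 0.2948, H₀ = 1.2716 rad.
Bracket: H₀ sin φ sin δ + cos φ cos δ sin H₀ = 1.2716×0.54756×-0.41074 + 0.83676×0.91175×0.95556 = -0.285989 + 0.729012 = 0.443023.
Q̄ = (S₀/π) × [bracket] = (757/π) × 0.443023 = 106.75 W/m².
Ratio Q̄_A / Q̄_B = 263.30 / 106.75 = 2.467.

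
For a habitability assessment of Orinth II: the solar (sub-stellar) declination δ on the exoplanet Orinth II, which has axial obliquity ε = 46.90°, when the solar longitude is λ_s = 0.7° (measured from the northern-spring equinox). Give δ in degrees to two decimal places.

δ = +0.51°

sin δ = sin ε · sin λ_s = sin 46.90° × sin 0.7° = 0.008920.
δ = arcsin(0.008920) = +0.51°.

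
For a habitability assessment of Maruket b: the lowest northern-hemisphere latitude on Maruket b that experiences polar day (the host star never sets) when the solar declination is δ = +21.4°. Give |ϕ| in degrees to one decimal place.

Polar day requires cos h₀ = −tan ϕ tan δ ≤ −1, i.e. tan ϕ tan δ ≥ 1.
The boundary is |tan ϕ| · |tan δ| = 1, so |ϕ| = 90° − |δ| = 90° − 21.4° = 68.6° in the northern hemisphere.

|ϕ| = 68.6°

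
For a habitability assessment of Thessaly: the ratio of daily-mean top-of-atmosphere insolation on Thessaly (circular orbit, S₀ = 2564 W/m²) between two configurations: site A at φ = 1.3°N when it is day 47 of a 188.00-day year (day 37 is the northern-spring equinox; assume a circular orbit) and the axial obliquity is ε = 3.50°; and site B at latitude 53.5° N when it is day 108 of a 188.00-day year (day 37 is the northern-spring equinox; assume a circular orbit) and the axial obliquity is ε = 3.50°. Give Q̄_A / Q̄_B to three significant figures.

Q̄_A / Q̄_B ≈ 1.54

— Configuration A (φ=+1.3°):
Solar longitude: λ_s = 360° × (47 − 37)/188.00 = 19.149°.
sin δ = sin 3.50° × sin 19.149° = 0.02003, so δ = +1.147°.
cos H₀ = −tan(+1.3°) tan(+1.147°) = -0.0005, H₀ = 1.5713 rad.
Bracket: H₀ sin φ sin δ + cos φ cos δ sin H₀ = 1.5713×0.02269×0.02003 + 0.99974×0.99980×1.00000 = 0.000714 + 0.999540 = 1.000254.
Q̄ = (S₀/π) × [bracket] = (2564/π) × 1.000254 = 816.35 W/m².
— Configuration B (φ=+53.5°):
Solar longitude: λ_s = 360° × (108 − 37)/188.00 = 135.957°.
sin δ = sin 3.50° × sin 135.957° = 0.04244, so δ = +2.432°.
cos H₀ = −tan(+53.5°) tan(+2.432°) = -0.0574, H₀ = 1.6282 rad.
Bracket: H₀ sin φ sin δ + cos φ cos δ sin H₀ = 1.6282×0.80386×0.04244 + 0.59482×0.99910×0.99835 = 0.055547 + 0.593304 = 0.648851.
Q̄ = (S₀/π) × [bracket] = (2564/π) × 0.648851 = 529.56 W/m².
Ratio Q̄_A / Q̄_B = 816.35 / 529.56 = 1.542.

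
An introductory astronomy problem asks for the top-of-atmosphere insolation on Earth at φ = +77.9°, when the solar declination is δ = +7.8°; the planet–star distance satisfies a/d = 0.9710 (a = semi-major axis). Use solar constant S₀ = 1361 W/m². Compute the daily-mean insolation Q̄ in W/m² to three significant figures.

cos H₀ = −tan(+77.9°) tan(+7.800°) = -0.6390, H₀ = 2.2640 rad.
Bracket: H₀ sin φ sin δ + cos φ cos δ sin H₀ = 2.2640×0.97778×0.13572 + 0.20962×0.99075×0.76923 = 0.300443 + 0.159754 = 0.460197.
Inverse-square distance factor (a/d)² = 0.9710² = 0.942841.
Q̄ = (S₀/π) × 0.942841 × [bracket] = (1361/π) × 0.942841 × 0.460197 = 188.0 W/m².

Q̄ ≈ 188 W/m²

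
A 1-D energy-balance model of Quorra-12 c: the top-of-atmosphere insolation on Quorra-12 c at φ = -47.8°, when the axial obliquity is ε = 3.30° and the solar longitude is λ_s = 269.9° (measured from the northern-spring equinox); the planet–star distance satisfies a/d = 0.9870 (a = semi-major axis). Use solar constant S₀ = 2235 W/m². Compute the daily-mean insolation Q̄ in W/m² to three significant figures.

Q̄ ≈ 512 W/m²

Solar declination: sin δ = sin ε · sin λ_s = sin 3.30° × sin 269.9° = -0.05756, so δ = -3.300°.
cos H₀ = −tan(-47.8°) tan(-3.300°) = -0.0636, H₀ = 1.6344 rad.
Bracket: H₀ sin φ sin δ + cos φ cos δ sin H₀ = 1.6344×-0.74080×-0.05756 + 0.67172×0.99834×0.99798 = 0.069692 + 0.669250 = 0.738942.
Inverse-square distance factor (a/d)² = 0.9870² = 0.974169.
Q̄ = (S₀/π) × 0.974169 × [bracket] = (2235/π) × 0.974169 × 0.738942 = 512.1 W/m².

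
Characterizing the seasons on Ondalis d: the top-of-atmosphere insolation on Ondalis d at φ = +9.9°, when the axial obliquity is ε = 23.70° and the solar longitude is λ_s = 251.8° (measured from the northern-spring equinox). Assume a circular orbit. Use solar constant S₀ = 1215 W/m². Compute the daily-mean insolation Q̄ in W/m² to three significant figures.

Solar declination: sin δ = sin ε · sin λ_s = sin 23.70° × sin 251.8° = -0.38184, so δ = -22.448°.
cos H₀ = −tan(+9.9°) tan(-22.448°) = 0.0721, H₀ = 1.4986 rad.
Bracket: H₀ sin φ sin δ + cos φ cos δ sin H₀ = 1.4986×0.17193×-0.38184 + 0.98511×0.92423×0.99740 = -0.098383 + 0.908101 = 0.809718.
Q̄ = (S₀/π) × [bracket] = (1215/π) × 0.809718 = 313.2 W/m².

Q̄ ≈ 313 W/m²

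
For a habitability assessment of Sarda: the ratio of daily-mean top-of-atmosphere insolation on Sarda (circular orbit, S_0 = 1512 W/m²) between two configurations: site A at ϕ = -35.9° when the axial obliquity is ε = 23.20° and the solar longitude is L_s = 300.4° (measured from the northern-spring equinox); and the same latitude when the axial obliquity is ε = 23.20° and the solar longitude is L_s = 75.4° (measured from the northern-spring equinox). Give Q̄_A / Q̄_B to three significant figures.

Q̄_A / Q̄_B ≈ 2.55

— Configuration A (ϕ=-35.9°):
Solar declination: sin δ = sin ε · sin L_s = sin 23.20° × sin 300.4° = -0.33978, so δ = -19.863°.
cos h₀ = −tan(-35.9°) tan(-19.863°) = -0.2615, h₀ = 1.8354 rad.
Bracket: h₀ sin ϕ sin δ + cos ϕ cos δ sin h₀ = 1.8354×-0.58637×-0.33978 + 0.81004×0.94050×0.96520 = 0.365679 + 0.735330 = 1.101009.
Q̄ = (S_0/π) × [bracket] = (1512/π) × 1.101009 = 529.90 W/m².
— Configuration B (ϕ=-35.9°):
Solar declination: sin δ = sin ε · sin L_s = sin 23.20° × sin 75.4° = 0.38122, so δ = +22.409°.
cos h₀ = −tan(-35.9°) tan(+22.409°) = 0.2985, h₀ = 1.2677 rad.
Bracket: h₀ sin ϕ sin δ + cos ϕ cos δ sin h₀ = 1.2677×-0.58637×0.38122 + 0.81004×0.92448×0.95441 = -0.283377 + 0.714725 = 0.431348.
Q̄ = (S_0/π) × [bracket] = (1512/π) × 0.431348 = 207.60 W/m².
Ratio Q̄_A / Q̄_B = 529.90 / 207.60 = 2.553.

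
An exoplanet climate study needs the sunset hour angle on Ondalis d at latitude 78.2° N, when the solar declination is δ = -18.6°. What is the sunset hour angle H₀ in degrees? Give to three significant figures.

H₀ = 0.00°

cos H₀ = −tan φ · tan δ = 1.6109 ≥ 1, so the host star never rises (polar night) and H₀ = 0.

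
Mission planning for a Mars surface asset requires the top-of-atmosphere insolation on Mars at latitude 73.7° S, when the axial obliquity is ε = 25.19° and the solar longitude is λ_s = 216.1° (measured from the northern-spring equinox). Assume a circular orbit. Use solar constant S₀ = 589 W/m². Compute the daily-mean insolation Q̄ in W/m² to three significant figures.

Q̄ ≈ 144 W/m²

Solar declination: sin δ = sin ε · sin λ_s = sin 25.19° × sin 216.1° = -0.25077, so δ = -14.523°.
cos H₀ = −tan(-73.7°) tan(-14.523°) = -0.8859, H₀ = 2.6592 rad.
Bracket: H₀ sin φ sin δ + cos φ cos δ sin H₀ = 2.6592×-0.95981×-0.25077 + 0.28067×0.96805×0.46389 = 0.640047 + 0.126040 = 0.766087.
Q̄ = (S₀/π) × [bracket] = (589/π) × 0.766087 = 143.6 W/m².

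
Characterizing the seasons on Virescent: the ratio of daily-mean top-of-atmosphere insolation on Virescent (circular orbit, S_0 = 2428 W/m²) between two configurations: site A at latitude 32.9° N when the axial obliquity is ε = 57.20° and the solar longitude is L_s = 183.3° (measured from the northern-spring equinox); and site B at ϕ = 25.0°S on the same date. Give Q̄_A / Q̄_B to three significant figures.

Q̄_A / Q̄_B ≈ 0.851

— Configuration A (ϕ=+32.9°):
Solar declination: sin δ = sin ε · sin L_s = sin 57.20° × sin 183.3° = -0.04839, so δ = -2.773°.
cos h₀ = −tan(+32.9°) tan(-2.773°) = 0.0313, h₀ = 1.5395 rad.
Bracket: h₀ sin ϕ sin δ + cos ϕ cos δ sin h₀ = 1.5395×0.54317×-0.04839 + 0.83962×0.99883×0.99951 = -0.040464 + 0.838227 = 0.797763.
Q̄ = (S_0/π) × [bracket] = (2428/π) × 0.797763 = 616.56 W/m².
— Configuration B (ϕ=-25.0°):
cos h₀ = −tan(-25.0°) tan(-2.773°) = -0.0226, h₀ = 1.5934 rad.
Bracket: h₀ sin ϕ sin δ + cos ϕ cos δ sin h₀ = 1.5934×-0.42262×-0.04839 + 0.90631×0.99883×0.99974 = 0.032586 + 0.905014 = 0.937600.
Q̄ = (S_0/π) × [bracket] = (2428/π) × 0.937600 = 724.63 W/m².
Ratio Q̄_A / Q̄_B = 616.56 / 724.63 = 0.8509.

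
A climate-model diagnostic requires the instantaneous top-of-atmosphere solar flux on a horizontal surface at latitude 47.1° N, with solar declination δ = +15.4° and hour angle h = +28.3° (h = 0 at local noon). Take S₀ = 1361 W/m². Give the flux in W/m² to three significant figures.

1.05e+03 W/m²

cos θ_z = sin φ sin δ + cos φ cos δ cos h = 0.194531 + 0.577840 = 0.772371.
Flux = S₀ · cos θ_z = 1361 × 0.772371 = 1051 W/m².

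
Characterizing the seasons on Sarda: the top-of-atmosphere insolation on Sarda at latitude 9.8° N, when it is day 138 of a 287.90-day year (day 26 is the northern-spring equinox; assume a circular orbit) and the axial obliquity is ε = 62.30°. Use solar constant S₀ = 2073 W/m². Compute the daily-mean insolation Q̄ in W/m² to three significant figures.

Q̄ ≈ 639 W/m²

Solar longitude: λ_s = 360° × (138 − 26)/287.90 = 140.049°.
sin δ = sin 62.30° × sin 140.049° = 0.56854, so δ = +34.649°.
cos H₀ = −tan(+9.8°) tan(+34.649°) = -0.1194, H₀ = 1.6905 rad.
Bracket: H₀ sin φ sin δ + cos φ cos δ sin H₀ = 1.6905×0.17021×0.56854 + 0.98541×0.82265×0.99285 = 0.163592 + 0.804851 = 0.968443.
Q̄ = (S₀/π) × [bracket] = (2073/π) × 0.968443 = 639.0 W/m².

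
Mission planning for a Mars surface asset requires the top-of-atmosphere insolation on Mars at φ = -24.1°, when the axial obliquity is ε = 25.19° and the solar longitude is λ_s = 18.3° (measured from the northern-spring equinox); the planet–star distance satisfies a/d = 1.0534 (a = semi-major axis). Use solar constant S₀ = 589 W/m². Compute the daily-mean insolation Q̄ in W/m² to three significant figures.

Q̄ ≈ 171 W/m²

Solar declination: sin δ = sin ε · sin λ_s = sin 25.19° × sin 18.3° = 0.13364, so δ = +7.680°.
cos H₀ = −tan(-24.1°) tan(+7.680°) = 0.0603, H₀ = 1.5104 rad.
Bracket: H₀ sin φ sin δ + cos φ cos δ sin H₀ = 1.5104×-0.40833×0.13364 + 0.91283×0.99103×0.99818 = -0.082421 + 0.902995 = 0.820574.
Inverse-square distance factor (a/d)² = 1.0534² = 1.109652.
Q̄ = (S₀/π) × 1.109652 × [bracket] = (589/π) × 1.109652 × 0.820574 = 170.7 W/m².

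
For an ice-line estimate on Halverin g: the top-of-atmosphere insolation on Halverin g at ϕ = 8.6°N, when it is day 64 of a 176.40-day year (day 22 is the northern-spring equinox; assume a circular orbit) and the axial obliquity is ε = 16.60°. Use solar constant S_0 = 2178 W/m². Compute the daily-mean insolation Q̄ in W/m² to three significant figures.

Q̄ ≈ 704 W/m²

Solar longitude: L_s = 360° × (64 − 22)/176.40 = 85.714°.
sin δ = sin 16.60° × sin 85.714° = 0.28489, so δ = +16.552°.
cos h₀ = −tan(+8.6°) tan(+16.552°) = -0.0449, h₀ = 1.6158 rad.
Bracket: h₀ sin ϕ sin δ + cos ϕ cos δ sin h₀ = 1.6158×0.14954×0.28489 + 0.98876×0.95856×0.99899 = 0.068837 + 0.946829 = 1.015666.
Q̄ = (S_0/π) × [bracket] = (2178/π) × 1.015666 = 704.1 W/m².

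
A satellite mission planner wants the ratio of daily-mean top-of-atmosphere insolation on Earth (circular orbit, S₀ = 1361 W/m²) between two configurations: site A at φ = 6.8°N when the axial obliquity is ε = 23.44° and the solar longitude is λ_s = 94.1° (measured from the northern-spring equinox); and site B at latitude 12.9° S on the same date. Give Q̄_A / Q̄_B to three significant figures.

Q̄_A / Q̄_B ≈ 1.30

— Configuration A (φ=+6.8°):
Solar declination: sin δ = sin ε · sin λ_s = sin 23.44° × sin 94.1° = 0.39677, so δ = +23.376°.
cos H₀ = −tan(+6.8°) tan(+23.376°) = -0.0515, H₀ = 1.6224 rad.
Bracket: H₀ sin φ sin δ + cos φ cos δ sin H₀ = 1.6224×0.11840×0.39677 + 0.99297×0.91792×0.99867 = 0.076216 + 0.910255 = 0.986471.
Q̄ = (S₀/π) × [bracket] = (1361/π) × 0.986471 = 427.36 W/m².
— Configuration B (φ=-12.9°):
cos H₀ = −tan(-12.9°) tan(+23.376°) = 0.0990, H₀ = 1.4716 rad.
Bracket: H₀ sin φ sin δ + cos φ cos δ sin H₀ = 1.4716×-0.22325×0.39677 + 0.97476×0.91792×0.99509 = -0.130353 + 0.890358 = 0.760005.
Q̄ = (S₀/π) × [bracket] = (1361/π) × 0.760005 = 329.25 W/m².
Ratio Q̄_A / Q̄_B = 427.36 / 329.25 = 1.298.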